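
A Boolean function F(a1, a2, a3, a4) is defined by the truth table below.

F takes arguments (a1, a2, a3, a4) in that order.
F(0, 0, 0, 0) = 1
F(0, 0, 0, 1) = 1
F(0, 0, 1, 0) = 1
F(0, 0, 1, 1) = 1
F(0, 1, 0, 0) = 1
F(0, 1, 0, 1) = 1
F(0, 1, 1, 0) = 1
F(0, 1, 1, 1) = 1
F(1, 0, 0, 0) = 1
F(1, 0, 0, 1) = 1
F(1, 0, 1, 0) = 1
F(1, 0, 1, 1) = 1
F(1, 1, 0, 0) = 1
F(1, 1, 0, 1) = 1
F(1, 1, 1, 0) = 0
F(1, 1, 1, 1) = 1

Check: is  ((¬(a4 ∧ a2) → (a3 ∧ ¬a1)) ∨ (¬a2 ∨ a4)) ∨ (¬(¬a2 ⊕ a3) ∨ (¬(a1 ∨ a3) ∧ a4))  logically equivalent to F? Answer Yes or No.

Test each input against both F and the formula:
  a1=0, a2=0, a3=0, a4=0: formula gives 1, F = 1 ✓
  a1=0, a2=0, a3=0, a4=1: formula gives 1, F = 1 ✓
  a1=0, a2=0, a3=1, a4=0: formula gives 1, F = 1 ✓
  a1=0, a2=0, a3=1, a4=1: formula gives 1, F = 1 ✓
  … (the remaining 12 rows also agree.)
All 16 rows match — the expression computes F exactly.

Yes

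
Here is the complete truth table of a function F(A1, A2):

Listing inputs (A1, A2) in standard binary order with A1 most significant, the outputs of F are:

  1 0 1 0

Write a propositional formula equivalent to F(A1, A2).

F=1 on 2 inputs: (0,0), (1,0). Reading each as a conjunction of literals (¬A1·¬A2, A1·¬A2) and taking the OR gives the canonical DNF.

F(A1, A2) = (A1' · A2') + (A1 · A2')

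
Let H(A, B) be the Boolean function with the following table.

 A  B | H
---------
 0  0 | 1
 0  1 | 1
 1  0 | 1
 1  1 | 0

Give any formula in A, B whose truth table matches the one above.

H(A, B) = NOT (A AND B)

The output is 0 only when every input is 1 — NAND of all inputs.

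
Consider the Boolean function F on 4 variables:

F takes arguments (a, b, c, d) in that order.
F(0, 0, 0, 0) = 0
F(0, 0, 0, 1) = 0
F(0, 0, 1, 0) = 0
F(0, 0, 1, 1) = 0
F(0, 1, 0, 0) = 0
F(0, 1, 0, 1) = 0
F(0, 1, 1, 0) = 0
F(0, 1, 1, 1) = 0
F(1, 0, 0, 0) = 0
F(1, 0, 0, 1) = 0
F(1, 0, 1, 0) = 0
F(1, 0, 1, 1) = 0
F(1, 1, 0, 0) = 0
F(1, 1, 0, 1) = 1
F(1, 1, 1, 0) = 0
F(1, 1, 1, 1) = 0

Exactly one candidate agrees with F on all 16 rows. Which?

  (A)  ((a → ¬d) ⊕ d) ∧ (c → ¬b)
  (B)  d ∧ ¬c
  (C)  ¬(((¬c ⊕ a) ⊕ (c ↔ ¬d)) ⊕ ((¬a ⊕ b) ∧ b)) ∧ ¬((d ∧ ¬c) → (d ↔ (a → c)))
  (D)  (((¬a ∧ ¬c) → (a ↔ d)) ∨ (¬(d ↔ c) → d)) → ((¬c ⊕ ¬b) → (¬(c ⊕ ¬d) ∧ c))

(A): at (0,0,0,0) it gives 1, but F = 0 — eliminated.
(B): at (0,0,0,1) it gives 1, but F = 0 — eliminated.
(D): at (0,0,0,0) it gives 1, but F = 0 — eliminated.
That leaves (C). Evaluating it on every row reproduces the table of F exactly.

C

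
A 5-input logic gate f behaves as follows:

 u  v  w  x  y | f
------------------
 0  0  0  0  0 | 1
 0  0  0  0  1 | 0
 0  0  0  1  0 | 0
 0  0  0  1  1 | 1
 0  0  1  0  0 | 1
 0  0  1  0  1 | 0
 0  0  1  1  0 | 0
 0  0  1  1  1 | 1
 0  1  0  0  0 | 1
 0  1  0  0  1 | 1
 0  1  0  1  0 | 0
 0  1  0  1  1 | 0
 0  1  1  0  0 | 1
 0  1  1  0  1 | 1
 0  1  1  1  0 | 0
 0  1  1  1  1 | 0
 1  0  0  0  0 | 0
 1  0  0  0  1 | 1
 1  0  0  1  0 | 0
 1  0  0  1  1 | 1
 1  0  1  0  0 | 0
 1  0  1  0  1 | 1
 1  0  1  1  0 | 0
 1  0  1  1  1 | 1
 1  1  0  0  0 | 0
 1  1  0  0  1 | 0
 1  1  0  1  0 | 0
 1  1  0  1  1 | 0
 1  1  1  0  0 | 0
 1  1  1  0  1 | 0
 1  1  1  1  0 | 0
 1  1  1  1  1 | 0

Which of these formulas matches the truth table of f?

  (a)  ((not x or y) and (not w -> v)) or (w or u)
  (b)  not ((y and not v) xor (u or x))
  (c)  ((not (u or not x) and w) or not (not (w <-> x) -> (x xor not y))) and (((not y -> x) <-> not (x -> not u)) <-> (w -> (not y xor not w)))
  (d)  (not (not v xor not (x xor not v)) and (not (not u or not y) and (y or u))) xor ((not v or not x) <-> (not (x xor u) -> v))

b

(a): at (0,0,0,0,0) it gives 0, but f = 1 — eliminated.
(c): at (0,0,0,0,0) it gives 0, but f = 1 — eliminated.
(d): at (0,0,0,0,0) it gives 0, but f = 1 — eliminated.
(b) is the remaining candidate, and it agrees with f on all 32 inputs.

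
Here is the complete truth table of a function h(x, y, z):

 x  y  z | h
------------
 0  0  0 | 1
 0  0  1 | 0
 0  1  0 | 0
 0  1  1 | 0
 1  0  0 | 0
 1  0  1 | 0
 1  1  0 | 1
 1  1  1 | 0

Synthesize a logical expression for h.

Collect the rows where h=1 — (0,0,0), (1,1,0) — and write one minterm per row: ¬x·¬y·¬z, x·y·¬z. Their union (logical OR) reproduces the table exactly.

h(x, y, z) = ((NOT x AND NOT y) AND NOT z) OR ((x AND y) AND NOT z)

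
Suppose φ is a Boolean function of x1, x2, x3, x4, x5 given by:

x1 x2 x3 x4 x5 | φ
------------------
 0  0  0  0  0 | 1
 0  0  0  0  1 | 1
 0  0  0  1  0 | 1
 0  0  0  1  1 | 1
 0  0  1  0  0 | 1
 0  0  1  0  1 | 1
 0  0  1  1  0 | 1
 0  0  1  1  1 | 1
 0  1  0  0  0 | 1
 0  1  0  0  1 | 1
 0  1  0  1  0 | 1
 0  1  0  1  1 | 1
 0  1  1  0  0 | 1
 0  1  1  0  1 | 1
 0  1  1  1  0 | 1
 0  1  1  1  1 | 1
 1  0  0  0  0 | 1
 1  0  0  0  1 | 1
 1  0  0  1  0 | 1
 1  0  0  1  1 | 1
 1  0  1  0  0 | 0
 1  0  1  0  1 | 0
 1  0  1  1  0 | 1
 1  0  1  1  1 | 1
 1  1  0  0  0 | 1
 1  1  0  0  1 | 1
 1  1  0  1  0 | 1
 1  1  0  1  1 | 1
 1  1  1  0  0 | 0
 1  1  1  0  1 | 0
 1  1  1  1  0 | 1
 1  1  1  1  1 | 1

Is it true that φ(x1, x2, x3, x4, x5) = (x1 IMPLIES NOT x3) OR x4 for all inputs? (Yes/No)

Yes

Check the formula against φ row by row:
  x1=0, x2=0, x3=0, x4=0, x5=0: formula gives 1, φ = 1 ✓
  x1=0, x2=0, x3=0, x4=0, x5=1: formula gives 1, φ = 1 ✓
  x1=0, x2=0, x3=0, x4=1, x5=0: formula gives 1, φ = 1 ✓
  x1=0, x2=0, x3=0, x4=1, x5=1: formula gives 1, φ = 1 ✓
  …and likewise for the remaining 28 rows.
No disagreement on any input; they are logically equivalent.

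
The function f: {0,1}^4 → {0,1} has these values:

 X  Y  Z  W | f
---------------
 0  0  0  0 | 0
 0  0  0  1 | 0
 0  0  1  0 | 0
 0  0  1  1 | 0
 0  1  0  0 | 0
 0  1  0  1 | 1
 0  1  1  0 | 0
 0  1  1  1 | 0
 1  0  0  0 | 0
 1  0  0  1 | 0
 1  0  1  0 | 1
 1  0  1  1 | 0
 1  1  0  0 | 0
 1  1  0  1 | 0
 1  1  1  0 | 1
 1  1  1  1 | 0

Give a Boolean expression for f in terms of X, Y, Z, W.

f(X, Y, Z, W) = ((((X' · Y) · Z') · W) + (((X · Y') · Z) · W')) + (((X · Y) · Z) · W')

Collect the rows where f=1 — (0,1,0,1), (1,0,1,0), (1,1,1,0) — and write one minterm per row: ¬X·Y·¬Z·W, X·¬Y·Z·¬W, X·Y·Z·¬W. Their union (logical OR) reproduces the table exactly.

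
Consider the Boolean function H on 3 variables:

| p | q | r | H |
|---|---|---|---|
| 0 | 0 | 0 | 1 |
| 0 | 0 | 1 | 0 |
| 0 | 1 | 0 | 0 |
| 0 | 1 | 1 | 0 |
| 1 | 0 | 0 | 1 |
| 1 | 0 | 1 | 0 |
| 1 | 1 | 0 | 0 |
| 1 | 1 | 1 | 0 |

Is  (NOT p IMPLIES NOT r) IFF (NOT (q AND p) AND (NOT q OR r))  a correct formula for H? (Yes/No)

Evaluate (NOT p IMPLIES NOT r) IFF (NOT (q AND p) AND (NOT q OR r)) on each row and compare to H:
  p=0, q=0, r=0: formula gives 1, H = 1 ✓
  p=0, q=0, r=1: formula gives 0, H = 0 ✓
  p=0, q=1, r=0: formula gives 0, H = 0 ✓
  p=0, q=1, r=1: formula gives 0, H = 0 ✓
  p=1, q=0, r=0: formula gives 1, H = 1 ✓
  p=1, q=0, r=1: formula gives 1, but H = 0 ✗
A single disagreement suffices: at (1,0,1) they differ, so the formula does not compute H.

No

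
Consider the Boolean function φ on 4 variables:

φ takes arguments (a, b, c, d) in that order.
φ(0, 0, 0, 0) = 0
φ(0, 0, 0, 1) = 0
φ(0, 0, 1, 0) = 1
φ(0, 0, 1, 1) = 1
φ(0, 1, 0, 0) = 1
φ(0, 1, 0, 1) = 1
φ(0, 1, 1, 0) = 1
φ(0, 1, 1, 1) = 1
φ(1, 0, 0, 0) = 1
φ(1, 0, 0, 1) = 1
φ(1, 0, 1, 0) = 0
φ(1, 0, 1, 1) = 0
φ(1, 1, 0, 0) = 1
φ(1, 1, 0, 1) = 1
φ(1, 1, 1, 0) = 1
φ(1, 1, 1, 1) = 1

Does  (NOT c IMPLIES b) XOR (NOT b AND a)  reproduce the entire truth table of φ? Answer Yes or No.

Yes

Check the formula against φ row by row:
  a=0, b=0, c=0, d=0: formula gives 0, φ = 0 ✓
  a=0, b=0, c=0, d=1: formula gives 0, φ = 0 ✓
  a=0, b=0, c=1, d=0: formula gives 1, φ = 1 ✓
  a=0, b=0, c=1, d=1: formula gives 1, φ = 1 ✓
  …and likewise for the remaining 12 rows.
All 16 rows match — the expression computes φ exactly.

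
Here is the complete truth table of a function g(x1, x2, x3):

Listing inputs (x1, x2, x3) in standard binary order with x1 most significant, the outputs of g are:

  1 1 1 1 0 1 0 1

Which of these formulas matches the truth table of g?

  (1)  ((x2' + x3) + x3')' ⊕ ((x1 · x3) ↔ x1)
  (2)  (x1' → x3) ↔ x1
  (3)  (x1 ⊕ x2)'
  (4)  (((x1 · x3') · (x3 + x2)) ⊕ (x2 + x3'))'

(2): at (0,0,1) it gives 0, but g = 1 — eliminated.
(3): at (0,1,0) it gives 0, but g = 1 — eliminated.
(4): at (0,0,0) it gives 0, but g = 1 — eliminated.
That leaves (1). Evaluating it on every row reproduces the table of g exactly.

1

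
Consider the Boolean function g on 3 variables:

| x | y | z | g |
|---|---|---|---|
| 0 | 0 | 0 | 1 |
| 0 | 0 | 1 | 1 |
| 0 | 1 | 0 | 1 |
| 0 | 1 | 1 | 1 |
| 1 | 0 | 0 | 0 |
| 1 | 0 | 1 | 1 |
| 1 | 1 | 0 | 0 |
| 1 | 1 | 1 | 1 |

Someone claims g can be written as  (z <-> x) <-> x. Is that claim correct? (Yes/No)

Check the formula against g row by row:
  x=0, y=0, z=0: formula gives 0, but g = 1 ✗
Row (0,0,0) is a counterexample, so the formula is not equivalent to g.

No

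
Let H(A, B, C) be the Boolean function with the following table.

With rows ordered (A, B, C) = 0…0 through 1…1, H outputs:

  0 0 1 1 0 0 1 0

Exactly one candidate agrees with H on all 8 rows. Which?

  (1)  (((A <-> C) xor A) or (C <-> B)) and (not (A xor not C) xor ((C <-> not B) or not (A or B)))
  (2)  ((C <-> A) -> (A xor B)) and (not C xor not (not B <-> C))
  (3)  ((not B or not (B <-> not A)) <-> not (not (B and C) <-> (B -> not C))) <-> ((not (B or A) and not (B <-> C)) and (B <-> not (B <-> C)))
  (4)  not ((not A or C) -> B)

(1) disagrees with H on (0,0,0) (formula → 1, table → 0); rule it out.
(3) disagrees with H on (0,0,0) (formula → 1, table → 0); rule it out.
(4) disagrees with H on (0,0,0) (formula → 1, table → 0); rule it out.
(2) is the remaining candidate, and it agrees with H on all 8 inputs.

2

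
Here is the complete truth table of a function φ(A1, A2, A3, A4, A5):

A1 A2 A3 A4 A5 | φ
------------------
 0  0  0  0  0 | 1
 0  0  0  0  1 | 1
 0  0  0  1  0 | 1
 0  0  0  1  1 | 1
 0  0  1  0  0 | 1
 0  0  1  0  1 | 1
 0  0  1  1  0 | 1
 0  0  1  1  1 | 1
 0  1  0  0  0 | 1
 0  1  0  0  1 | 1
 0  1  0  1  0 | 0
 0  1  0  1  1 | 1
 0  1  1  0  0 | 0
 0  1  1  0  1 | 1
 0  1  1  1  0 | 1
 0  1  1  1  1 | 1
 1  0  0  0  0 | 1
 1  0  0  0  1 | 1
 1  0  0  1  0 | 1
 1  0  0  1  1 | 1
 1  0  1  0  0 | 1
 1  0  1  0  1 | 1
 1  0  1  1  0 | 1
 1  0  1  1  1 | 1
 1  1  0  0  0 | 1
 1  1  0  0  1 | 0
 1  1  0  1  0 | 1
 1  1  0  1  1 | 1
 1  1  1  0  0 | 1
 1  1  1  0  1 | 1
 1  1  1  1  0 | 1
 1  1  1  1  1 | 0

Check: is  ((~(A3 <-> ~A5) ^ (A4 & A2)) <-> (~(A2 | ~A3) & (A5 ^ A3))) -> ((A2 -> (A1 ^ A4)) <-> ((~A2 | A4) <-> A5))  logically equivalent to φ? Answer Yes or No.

Yes

Test each input against both φ and the formula:
  A1=0, A2=0, A3=0, A4=0, A5=0: formula gives 1, φ = 1 ✓
  A1=0, A2=0, A3=0, A4=0, A5=1: formula gives 1, φ = 1 ✓
  A1=0, A2=0, A3=0, A4=1, A5=0: formula gives 1, φ = 1 ✓
  A1=0, A2=0, A3=0, A4=1, A5=1: formula gives 1, φ = 1 ✓
  … (the remaining 28 rows also agree.)
All 32 rows match — the expression computes φ exactly.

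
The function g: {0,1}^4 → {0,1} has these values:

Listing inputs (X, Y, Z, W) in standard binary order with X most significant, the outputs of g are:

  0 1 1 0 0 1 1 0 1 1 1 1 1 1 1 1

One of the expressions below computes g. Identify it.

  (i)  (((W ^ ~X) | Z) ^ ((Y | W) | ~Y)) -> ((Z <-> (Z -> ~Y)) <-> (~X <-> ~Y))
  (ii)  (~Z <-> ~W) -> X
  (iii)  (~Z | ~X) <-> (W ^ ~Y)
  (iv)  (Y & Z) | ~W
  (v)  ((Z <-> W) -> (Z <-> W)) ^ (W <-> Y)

(i) fails at (0,0,0,0): the formula yields 1, g is 0.
(iii) fails at (0,0,0,0): the formula yields 1, g is 0.
(iv) fails at (0,0,0,0): the formula yields 1, g is 0.
(v) fails at (0,0,1,0): the formula yields 0, g is 1.
Only (ii) survives; checking it on all 16 rows confirms it matches g.

ii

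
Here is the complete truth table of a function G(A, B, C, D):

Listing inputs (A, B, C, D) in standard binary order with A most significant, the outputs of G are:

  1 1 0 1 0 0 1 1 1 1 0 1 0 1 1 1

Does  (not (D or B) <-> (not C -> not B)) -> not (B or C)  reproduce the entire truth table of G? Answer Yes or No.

Test each input against both G and the formula:
  A=0, B=0, C=0, D=0: formula gives 1, G = 1 ✓
  A=0, B=0, C=0, D=1: formula gives 1, G = 1 ✓
  A=0, B=0, C=1, D=0: formula gives 0, G = 0 ✓
  A=0, B=0, C=1, D=1: formula gives 1, G = 1 ✓
  …
  A=1, B=1, C=0, D=1: formula gives 0, but G = 1 ✗
A single disagreement suffices: at (1,1,0,1) they differ, so the formula does not compute G.

No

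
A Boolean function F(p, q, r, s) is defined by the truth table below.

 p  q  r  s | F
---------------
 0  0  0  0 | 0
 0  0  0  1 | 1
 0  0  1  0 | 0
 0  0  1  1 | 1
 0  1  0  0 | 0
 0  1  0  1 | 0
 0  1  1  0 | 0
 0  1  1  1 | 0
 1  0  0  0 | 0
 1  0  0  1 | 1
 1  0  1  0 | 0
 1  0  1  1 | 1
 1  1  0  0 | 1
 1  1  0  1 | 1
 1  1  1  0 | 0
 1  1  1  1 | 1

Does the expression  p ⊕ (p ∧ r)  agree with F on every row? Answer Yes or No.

Evaluate p ⊕ (p ∧ r) on each row and compare to F:
  p=0, q=0, r=0, s=0: formula gives 0, F = 0 ✓
  p=0, q=0, r=0, s=1: formula gives 0, but F = 1 ✗
Since they disagree at (0,0,0,1), the expression is not a correct formula for F.

No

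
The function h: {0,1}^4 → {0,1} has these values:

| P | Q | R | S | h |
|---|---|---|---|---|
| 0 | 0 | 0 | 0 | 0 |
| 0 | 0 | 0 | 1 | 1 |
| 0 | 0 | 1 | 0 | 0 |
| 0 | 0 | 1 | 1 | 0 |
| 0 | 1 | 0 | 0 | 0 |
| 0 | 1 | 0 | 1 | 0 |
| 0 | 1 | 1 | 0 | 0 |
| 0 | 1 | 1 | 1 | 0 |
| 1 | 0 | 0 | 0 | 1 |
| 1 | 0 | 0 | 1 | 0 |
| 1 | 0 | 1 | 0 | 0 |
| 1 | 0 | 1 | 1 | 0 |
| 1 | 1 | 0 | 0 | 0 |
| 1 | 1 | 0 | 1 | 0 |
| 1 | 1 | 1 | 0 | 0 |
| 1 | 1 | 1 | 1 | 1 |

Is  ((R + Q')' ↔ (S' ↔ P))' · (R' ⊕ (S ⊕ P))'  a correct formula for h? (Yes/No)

No

Evaluate ((R + Q')' ↔ (S' ↔ P))' · (R' ⊕ (S ⊕ P))' on each row and compare to h:
  P=0, Q=0, R=0, S=0: formula gives 0, h = 0 ✓
  P=0, Q=0, R=0, S=1: formula gives 1, h = 1 ✓
  P=0, Q=0, R=1, S=0: formula gives 0, h = 0 ✓
  P=0, Q=0, R=1, S=1: formula gives 0, h = 0 ✓
  …
  P=1, Q=1, R=1, S=1: formula gives 0, but h = 1 ✗
A single disagreement suffices: at (1,1,1,1) they differ, so the formula does not compute h.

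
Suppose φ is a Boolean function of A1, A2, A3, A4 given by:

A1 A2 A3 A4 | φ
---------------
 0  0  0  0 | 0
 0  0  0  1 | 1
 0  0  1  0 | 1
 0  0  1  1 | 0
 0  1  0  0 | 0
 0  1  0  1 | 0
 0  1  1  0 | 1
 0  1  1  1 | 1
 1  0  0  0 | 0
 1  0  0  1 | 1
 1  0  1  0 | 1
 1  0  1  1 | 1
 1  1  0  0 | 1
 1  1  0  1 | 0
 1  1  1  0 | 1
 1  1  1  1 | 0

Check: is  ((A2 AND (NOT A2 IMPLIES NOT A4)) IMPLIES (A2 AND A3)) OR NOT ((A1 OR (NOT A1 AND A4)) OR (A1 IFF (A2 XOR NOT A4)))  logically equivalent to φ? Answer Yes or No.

Evaluate ((A2 AND (NOT A2 IMPLIES NOT A4)) IMPLIES (A2 AND A3)) OR NOT ((A1 OR (NOT A1 AND A4)) OR (A1 IFF (A2 XOR NOT A4))) on each row and compare to φ:
  A1=0, A2=0, A3=0, A4=0: formula gives 1, but φ = 0 ✗
A single disagreement suffices: at (0,0,0,0) they differ, so the formula does not compute φ.

No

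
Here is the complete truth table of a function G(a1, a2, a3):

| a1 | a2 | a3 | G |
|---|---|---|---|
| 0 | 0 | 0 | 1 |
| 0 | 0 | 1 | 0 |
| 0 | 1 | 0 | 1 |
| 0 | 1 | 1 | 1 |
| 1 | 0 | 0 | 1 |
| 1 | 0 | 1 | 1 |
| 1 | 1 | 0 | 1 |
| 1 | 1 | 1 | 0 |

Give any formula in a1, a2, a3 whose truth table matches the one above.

G is 0 on only 2 rows — (0,0,1), (1,1,1). Writing each as a minterm (¬a1·¬a2·a3, a1·a2·a3) and OR-ing them characterizes exactly where G=0, so G is the negation of that disjunction.

G(a1, a2, a3) = not (((not a1 and not a2) and a3) or ((a1 and a2) and a3))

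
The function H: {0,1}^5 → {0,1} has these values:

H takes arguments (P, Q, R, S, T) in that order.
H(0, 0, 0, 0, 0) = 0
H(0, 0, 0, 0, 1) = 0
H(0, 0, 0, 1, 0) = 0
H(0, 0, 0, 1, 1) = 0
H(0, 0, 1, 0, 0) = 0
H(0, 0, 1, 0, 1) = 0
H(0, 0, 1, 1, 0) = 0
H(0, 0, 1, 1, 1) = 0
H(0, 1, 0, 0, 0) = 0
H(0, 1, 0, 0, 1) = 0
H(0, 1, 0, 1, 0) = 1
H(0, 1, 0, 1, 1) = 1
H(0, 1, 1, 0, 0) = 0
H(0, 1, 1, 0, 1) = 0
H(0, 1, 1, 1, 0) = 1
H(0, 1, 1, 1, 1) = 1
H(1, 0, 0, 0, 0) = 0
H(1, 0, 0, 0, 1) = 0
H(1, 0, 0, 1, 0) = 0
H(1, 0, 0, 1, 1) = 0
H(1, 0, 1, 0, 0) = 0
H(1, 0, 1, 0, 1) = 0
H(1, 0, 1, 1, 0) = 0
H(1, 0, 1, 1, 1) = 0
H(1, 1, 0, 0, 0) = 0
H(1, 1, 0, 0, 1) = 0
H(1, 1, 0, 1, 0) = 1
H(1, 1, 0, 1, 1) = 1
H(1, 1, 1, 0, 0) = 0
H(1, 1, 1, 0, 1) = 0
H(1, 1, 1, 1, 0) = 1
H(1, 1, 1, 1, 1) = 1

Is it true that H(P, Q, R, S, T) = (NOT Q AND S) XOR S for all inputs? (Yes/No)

Test each input against both H and the formula:
  P=0, Q=0, R=0, S=0, T=0: formula gives 0, H = 0 ✓
  P=0, Q=0, R=0, S=0, T=1: formula gives 0, H = 0 ✓
  P=0, Q=0, R=0, S=1, T=0: formula gives 0, H = 0 ✓
  P=0, Q=0, R=0, S=1, T=1: formula gives 0, H = 0 ✓
  …and likewise for the remaining 28 rows.
All 32 rows match — the expression computes H exactly.

Yes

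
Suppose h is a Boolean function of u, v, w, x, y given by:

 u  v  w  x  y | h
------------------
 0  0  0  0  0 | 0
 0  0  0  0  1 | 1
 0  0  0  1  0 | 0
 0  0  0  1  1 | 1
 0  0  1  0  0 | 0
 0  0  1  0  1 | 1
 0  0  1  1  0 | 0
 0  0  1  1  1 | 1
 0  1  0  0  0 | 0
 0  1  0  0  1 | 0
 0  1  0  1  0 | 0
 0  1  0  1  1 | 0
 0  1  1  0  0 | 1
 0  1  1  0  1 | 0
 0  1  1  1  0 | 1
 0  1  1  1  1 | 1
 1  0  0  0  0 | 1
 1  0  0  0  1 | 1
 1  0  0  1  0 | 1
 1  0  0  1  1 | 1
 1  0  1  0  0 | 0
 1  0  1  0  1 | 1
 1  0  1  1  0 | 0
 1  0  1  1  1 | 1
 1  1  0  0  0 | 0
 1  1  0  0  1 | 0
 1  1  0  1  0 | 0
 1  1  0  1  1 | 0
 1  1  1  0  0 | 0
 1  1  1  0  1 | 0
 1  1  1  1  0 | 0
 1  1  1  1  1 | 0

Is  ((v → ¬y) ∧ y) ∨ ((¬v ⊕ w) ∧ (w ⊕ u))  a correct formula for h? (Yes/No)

Evaluate ((v → ¬y) ∧ y) ∨ ((¬v ⊕ w) ∧ (w ⊕ u)) on each row and compare to h:
  u=0, v=0, w=0, x=0, y=0: formula gives 0, h = 0 ✓
  u=0, v=0, w=0, x=0, y=1: formula gives 1, h = 1 ✓
  u=0, v=0, w=0, x=1, y=0: formula gives 0, h = 0 ✓
  u=0, v=0, w=0, x=1, y=1: formula gives 1, h = 1 ✓
  …
  u=0, v=1, w=1, x=0, y=1: formula gives 1, but h = 0 ✗
Row (0,1,1,0,1) is a counterexample, so the formula is not equivalent to h.

No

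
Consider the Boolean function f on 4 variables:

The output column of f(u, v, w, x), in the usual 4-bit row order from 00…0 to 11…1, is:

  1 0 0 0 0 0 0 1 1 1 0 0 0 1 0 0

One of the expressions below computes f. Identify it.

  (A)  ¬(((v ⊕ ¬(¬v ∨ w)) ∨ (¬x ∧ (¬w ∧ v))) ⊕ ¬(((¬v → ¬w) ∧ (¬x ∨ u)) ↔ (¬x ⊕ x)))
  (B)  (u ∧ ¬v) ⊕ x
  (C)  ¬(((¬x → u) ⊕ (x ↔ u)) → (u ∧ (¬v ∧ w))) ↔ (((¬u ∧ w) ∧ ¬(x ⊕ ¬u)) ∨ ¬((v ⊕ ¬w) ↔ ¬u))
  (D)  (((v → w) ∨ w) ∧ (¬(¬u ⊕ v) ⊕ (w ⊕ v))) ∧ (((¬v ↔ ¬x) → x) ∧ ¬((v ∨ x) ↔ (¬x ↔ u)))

A

(B): at (0,0,0,0) it gives 0, but f = 1 — eliminated.
(C): at (0,0,0,0) it gives 0, but f = 1 — eliminated.
(D): at (0,0,0,0) it gives 0, but f = 1 — eliminated.
(A) is the remaining candidate, and it agrees with f on all 16 inputs.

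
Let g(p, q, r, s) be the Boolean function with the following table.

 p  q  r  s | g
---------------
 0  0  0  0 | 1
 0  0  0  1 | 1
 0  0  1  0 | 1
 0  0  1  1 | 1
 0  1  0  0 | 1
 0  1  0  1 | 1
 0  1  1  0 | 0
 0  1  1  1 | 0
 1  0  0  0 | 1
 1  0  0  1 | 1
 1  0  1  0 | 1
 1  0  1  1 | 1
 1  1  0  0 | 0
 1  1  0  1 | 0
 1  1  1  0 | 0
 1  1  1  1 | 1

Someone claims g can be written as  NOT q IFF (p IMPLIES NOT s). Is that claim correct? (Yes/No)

Test each input against both g and the formula:
  p=0, q=0, r=0, s=0: formula gives 1, g = 1 ✓
  p=0, q=0, r=0, s=1: formula gives 1, g = 1 ✓
  p=0, q=0, r=1, s=0: formula gives 1, g = 1 ✓
  p=0, q=0, r=1, s=1: formula gives 1, g = 1 ✓
  p=0, q=1, r=0, s=0: formula gives 0, but g = 1 ✗
Row (0,1,0,0) is a counterexample, so the formula is not equivalent to g.

No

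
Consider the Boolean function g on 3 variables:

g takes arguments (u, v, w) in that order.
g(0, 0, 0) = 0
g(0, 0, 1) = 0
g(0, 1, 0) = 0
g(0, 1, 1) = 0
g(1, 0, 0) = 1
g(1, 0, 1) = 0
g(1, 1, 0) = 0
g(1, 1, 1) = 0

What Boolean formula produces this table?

g(u, v, w) = (u · v') · w'

g is 1 on exactly one input, (1,0,0), whose minterm is u·¬v·¬w. So g is just that conjunction.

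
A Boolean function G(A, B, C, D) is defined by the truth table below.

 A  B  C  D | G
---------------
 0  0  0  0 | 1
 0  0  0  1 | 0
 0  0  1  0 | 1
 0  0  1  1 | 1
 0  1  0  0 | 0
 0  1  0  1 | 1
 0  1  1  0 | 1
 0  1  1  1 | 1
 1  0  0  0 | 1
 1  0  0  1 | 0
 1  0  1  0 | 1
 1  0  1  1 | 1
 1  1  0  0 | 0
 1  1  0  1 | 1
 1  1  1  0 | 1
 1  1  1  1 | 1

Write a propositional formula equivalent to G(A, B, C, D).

G(A, B, C, D) = NOT ((((((NOT A AND NOT B) AND NOT C) AND D) OR (((NOT A AND B) AND NOT C) AND NOT D)) OR (((A AND NOT B) AND NOT C) AND D)) OR (((A AND B) AND NOT C) AND NOT D))

G is 0 on only 4 rows — (0,0,0,1), (0,1,0,0), (1,0,0,1), (1,1,0,0). Writing each as a minterm (¬A·¬B·¬C·D, ¬A·B·¬C·¬D, A·¬B·¬C·D, A·B·¬C·¬D) and OR-ing them characterizes exactly where G=0, so G is the negation of that disjunction.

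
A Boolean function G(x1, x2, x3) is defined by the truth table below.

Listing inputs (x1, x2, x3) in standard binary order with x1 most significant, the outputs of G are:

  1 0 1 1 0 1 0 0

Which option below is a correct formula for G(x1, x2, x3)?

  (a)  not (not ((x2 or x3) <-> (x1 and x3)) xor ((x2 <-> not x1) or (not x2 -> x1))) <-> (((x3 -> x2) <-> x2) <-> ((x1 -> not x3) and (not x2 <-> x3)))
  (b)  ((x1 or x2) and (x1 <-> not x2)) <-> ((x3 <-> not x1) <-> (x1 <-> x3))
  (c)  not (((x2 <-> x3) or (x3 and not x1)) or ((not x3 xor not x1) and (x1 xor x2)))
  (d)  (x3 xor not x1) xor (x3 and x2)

(a) fails at (0,1,1): the formula yields 0, G is 1.
(b) fails at (0,0,1): the formula yields 1, G is 0.
(c) fails at (0,0,0): the formula yields 0, G is 1.
That leaves (d). Evaluating it on every row reproduces the table of G exactly.

d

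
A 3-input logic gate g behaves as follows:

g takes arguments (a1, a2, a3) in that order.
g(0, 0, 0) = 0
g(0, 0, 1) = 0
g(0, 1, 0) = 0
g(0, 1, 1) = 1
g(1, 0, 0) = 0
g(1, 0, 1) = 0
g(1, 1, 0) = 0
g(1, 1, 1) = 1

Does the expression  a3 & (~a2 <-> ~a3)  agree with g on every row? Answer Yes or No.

Yes

Test each input against both g and the formula:
  a1=0, a2=0, a3=0: formula gives 0, g = 0 ✓
  a1=0, a2=0, a3=1: formula gives 0, g = 0 ✓
  a1=0, a2=1, a3=0: formula gives 0, g = 0 ✓
  a1=0, a2=1, a3=1: formula gives 1, g = 1 ✓
  a1=1, a2=0, a3=0: formula gives 0, g = 0 ✓
  …and likewise for the remaining 3 rows.
Every row agrees, so the formula is equivalent.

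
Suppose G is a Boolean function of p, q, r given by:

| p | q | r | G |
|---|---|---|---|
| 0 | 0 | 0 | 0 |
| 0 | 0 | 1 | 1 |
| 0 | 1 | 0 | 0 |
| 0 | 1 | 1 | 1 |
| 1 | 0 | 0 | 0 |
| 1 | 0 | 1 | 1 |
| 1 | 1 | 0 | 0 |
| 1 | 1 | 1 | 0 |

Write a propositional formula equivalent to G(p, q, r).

The 1-rows are (0,0,1), (0,1,1), (1,0,1). Each contributes one minterm — ¬p·¬q·r; ¬p·q·r; p·¬q·r — and their disjunction is a sum-of-products form of G.

G(p, q, r) = (((NOT p AND NOT q) AND r) OR ((NOT p AND q) AND r)) OR ((p AND NOT q) AND r)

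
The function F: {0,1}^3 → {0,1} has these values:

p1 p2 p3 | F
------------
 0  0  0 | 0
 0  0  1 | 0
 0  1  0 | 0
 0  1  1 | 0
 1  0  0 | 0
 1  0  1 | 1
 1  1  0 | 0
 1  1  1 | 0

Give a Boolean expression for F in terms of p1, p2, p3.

F is 1 on exactly one input, (1,0,1), whose minterm is p1·¬p2·p3. So F is just that conjunction.

F(p1, p2, p3) = (p1 and not p2) and p3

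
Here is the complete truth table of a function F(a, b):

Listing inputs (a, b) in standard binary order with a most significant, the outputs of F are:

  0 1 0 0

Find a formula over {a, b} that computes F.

1 only at (0,1): NOT a AND b.

F(a, b) = ~a & b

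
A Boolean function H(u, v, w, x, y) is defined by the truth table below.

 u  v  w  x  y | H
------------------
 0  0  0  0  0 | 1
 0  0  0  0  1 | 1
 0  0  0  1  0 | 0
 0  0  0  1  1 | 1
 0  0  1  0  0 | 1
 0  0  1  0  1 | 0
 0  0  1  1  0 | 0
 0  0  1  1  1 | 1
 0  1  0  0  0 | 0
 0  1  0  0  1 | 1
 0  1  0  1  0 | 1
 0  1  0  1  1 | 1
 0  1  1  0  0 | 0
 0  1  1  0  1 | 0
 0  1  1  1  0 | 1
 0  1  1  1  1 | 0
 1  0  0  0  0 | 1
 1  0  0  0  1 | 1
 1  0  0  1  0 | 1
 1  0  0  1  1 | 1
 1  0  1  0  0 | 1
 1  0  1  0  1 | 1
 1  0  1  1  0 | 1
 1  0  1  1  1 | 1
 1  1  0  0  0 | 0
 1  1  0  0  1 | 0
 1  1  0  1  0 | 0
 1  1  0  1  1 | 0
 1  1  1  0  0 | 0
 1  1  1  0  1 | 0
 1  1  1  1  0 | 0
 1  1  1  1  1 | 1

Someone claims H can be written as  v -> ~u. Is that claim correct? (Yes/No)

Evaluate v -> ~u on each row and compare to H:
  u=0, v=0, w=0, x=0, y=0: formula gives 1, H = 1 ✓
  u=0, v=0, w=0, x=0, y=1: formula gives 1, H = 1 ✓
  u=0, v=0, w=0, x=1, y=0: formula gives 1, but H = 0 ✗
Row (0,0,0,1,0) is a counterexample, so the formula is not equivalent to H.

No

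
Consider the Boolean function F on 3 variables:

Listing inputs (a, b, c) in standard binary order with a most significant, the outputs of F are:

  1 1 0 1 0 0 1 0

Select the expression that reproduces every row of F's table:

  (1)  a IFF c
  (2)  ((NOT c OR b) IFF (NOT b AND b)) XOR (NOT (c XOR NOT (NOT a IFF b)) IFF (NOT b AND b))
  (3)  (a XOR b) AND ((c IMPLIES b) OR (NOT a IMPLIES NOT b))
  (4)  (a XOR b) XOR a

(1) disagrees with F on (0,0,1) (formula → 0, table → 1); rule it out.
(3) disagrees with F on (0,0,0) (formula → 0, table → 1); rule it out.
(4) disagrees with F on (0,0,0) (formula → 0, table → 1); rule it out.
(2) is the remaining candidate, and it agrees with F on all 8 inputs.

2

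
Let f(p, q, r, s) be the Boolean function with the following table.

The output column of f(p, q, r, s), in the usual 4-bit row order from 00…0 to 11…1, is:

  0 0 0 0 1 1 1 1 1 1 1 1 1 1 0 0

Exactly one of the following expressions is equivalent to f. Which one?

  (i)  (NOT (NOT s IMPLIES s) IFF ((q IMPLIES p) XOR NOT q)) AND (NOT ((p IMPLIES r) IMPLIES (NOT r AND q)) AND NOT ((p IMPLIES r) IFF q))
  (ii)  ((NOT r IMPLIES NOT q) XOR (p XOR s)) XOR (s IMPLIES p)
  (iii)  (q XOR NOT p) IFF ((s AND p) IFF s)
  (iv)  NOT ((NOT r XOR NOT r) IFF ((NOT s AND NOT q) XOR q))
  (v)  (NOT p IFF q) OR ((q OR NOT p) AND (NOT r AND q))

(i) fails at (0,0,0,1): the formula yields 1, f is 0.
(ii) fails at (0,1,1,0): the formula yields 0, f is 1.
(iii) fails at (0,0,0,0): the formula yields 1, f is 0.
(iv) fails at (0,0,0,0): the formula yields 1, f is 0.
That leaves (v). Evaluating it on every row reproduces the table of f exactly.

v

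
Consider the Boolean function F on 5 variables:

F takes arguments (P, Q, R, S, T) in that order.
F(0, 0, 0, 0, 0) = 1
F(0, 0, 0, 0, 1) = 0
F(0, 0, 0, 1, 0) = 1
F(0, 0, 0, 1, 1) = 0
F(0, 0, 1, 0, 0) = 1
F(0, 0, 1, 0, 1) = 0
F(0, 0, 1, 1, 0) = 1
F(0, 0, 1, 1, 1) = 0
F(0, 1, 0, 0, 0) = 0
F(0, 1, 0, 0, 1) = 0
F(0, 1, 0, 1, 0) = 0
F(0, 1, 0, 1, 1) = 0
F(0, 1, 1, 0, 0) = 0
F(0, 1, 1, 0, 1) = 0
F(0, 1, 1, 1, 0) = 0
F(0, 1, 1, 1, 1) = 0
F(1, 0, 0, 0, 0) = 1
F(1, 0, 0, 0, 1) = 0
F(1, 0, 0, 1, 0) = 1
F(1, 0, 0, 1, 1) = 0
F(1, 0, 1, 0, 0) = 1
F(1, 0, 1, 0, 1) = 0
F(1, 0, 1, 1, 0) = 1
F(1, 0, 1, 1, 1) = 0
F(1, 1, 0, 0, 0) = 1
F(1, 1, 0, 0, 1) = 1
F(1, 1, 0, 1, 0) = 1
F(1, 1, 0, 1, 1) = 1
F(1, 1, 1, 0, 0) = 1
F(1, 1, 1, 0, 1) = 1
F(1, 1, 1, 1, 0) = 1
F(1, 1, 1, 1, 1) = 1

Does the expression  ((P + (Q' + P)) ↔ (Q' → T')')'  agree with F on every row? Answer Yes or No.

Yes

Test each input against both F and the formula:
  P=0, Q=0, R=0, S=0, T=0: formula gives 1, F = 1 ✓
  P=0, Q=0, R=0, S=0, T=1: formula gives 0, F = 0 ✓
  P=0, Q=0, R=0, S=1, T=0: formula gives 1, F = 1 ✓
  P=0, Q=0, R=0, S=1, T=1: formula gives 0, F = 0 ✓
  …and likewise for the remaining 28 rows.
All 32 rows match — the expression computes F exactly.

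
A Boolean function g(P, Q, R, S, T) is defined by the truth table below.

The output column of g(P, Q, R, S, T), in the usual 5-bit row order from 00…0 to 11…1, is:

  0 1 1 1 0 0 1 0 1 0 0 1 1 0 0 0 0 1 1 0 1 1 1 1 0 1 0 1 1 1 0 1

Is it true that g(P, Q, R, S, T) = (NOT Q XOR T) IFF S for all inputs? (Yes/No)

Test each input against both g and the formula:
  P=0, Q=0, R=0, S=0, T=0: formula gives 0, g = 0 ✓
  P=0, Q=0, R=0, S=0, T=1: formula gives 1, g = 1 ✓
  P=0, Q=0, R=0, S=1, T=0: formula gives 1, g = 1 ✓
  P=0, Q=0, R=0, S=1, T=1: formula gives 0, but g = 1 ✗
A single disagreement suffices: at (0,0,0,1,1) they differ, so the formula does not compute g.

No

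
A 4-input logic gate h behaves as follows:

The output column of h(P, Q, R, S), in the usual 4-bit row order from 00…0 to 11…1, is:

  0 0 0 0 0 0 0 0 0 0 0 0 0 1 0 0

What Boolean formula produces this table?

h(P, Q, R, S) = ((P · Q) · R') · S

Only row (1,1,0,1) gives 1. That row's minterm P·Q·¬R·S is h directly.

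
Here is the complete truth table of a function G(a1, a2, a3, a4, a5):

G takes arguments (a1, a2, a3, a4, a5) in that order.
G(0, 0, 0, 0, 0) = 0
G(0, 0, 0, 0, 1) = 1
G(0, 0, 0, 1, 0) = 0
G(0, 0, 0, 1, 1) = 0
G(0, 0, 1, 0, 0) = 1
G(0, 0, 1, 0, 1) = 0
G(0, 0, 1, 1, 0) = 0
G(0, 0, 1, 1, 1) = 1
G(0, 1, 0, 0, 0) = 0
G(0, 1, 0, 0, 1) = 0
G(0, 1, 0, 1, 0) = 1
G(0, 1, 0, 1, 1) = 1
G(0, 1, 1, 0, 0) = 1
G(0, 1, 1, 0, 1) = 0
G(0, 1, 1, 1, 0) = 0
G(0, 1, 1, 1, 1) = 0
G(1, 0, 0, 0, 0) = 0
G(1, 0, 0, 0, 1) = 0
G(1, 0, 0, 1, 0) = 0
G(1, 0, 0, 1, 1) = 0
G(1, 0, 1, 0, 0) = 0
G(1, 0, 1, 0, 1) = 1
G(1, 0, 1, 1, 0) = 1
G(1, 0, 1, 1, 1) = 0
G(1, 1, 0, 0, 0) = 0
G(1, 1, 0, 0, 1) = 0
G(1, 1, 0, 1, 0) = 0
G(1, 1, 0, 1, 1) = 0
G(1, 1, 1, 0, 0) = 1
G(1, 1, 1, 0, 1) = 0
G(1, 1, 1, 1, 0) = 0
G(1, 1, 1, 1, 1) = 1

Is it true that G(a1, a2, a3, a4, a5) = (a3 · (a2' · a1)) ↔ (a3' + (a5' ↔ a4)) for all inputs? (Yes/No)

Evaluate (a3 · (a2' · a1)) ↔ (a3' + (a5' ↔ a4)) on each row and compare to G:
  a1=0, a2=0, a3=0, a4=0, a5=0: formula gives 0, G = 0 ✓
  a1=0, a2=0, a3=0, a4=0, a5=1: formula gives 0, but G = 1 ✗
Row (0,0,0,0,1) is a counterexample, so the formula is not equivalent to G.

No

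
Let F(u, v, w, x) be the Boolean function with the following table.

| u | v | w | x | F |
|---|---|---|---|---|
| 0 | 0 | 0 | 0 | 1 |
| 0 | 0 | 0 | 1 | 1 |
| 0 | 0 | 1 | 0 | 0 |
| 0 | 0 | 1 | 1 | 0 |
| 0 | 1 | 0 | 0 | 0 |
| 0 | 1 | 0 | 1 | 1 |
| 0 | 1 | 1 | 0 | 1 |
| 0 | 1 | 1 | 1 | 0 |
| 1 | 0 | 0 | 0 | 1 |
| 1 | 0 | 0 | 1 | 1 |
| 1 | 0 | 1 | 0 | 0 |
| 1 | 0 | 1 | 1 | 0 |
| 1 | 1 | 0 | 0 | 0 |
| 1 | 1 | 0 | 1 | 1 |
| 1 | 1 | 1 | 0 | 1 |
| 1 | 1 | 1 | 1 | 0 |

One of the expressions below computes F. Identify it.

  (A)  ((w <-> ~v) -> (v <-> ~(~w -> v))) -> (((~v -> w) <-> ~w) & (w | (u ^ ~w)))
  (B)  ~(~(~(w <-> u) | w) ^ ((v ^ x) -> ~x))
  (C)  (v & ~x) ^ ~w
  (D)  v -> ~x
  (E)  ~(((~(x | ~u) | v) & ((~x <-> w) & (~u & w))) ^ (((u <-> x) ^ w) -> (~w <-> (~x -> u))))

(A) fails at (0,0,0,0): the formula yields 0, F is 1.
(B) fails at (0,0,0,1): the formula yields 0, F is 1.
(D) fails at (0,0,1,0): the formula yields 1, F is 0.
(E) fails at (0,0,0,1): the formula yields 0, F is 1.
Only (C) survives; checking it on all 16 rows confirms it matches F.

C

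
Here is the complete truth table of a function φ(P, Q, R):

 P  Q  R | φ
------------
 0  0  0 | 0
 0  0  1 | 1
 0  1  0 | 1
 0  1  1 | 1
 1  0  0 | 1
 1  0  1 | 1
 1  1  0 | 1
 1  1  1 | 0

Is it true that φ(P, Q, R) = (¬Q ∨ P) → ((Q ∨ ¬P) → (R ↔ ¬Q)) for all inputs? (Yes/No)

Check the formula against φ row by row:
  P=0, Q=0, R=0: formula gives 0, φ = 0 ✓
  P=0, Q=0, R=1: formula gives 1, φ = 1 ✓
  P=0, Q=1, R=0: formula gives 1, φ = 1 ✓
  P=0, Q=1, R=1: formula gives 1, φ = 1 ✓
  P=1, Q=0, R=0: formula gives 1, φ = 1 ✓
  … (the remaining 3 rows also agree.)
All 8 rows match — the expression computes φ exactly.

Yes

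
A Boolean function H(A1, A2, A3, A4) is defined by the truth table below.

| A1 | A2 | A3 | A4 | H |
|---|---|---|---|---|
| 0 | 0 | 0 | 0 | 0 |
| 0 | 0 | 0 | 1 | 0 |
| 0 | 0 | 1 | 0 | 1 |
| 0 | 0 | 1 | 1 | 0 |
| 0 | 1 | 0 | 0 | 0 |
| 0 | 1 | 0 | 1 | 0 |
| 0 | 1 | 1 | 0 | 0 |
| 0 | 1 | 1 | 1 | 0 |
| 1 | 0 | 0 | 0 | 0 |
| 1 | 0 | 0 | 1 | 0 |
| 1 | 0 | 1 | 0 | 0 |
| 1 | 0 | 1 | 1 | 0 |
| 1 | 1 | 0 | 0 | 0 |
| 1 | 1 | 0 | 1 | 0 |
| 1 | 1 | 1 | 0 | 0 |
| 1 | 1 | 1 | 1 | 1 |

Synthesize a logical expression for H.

H(A1, A2, A3, A4) = (((not A1 and not A2) and A3) and not A4) or (((A1 and A2) and A3) and A4)

Collect the rows where H=1 — (0,0,1,0), (1,1,1,1) — and write one minterm per row: ¬A1·¬A2·A3·¬A4, A1·A2·A3·A4. Their union (logical OR) reproduces the table exactly.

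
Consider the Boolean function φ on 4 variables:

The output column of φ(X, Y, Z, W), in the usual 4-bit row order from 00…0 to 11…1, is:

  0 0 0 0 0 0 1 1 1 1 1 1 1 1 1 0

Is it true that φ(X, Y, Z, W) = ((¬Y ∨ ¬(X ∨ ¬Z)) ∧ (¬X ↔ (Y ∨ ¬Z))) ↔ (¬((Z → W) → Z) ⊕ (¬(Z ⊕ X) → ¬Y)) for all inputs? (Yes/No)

Test each input against both φ and the formula:
  X=0, Y=0, Z=0, W=0: formula gives 0, φ = 0 ✓
  X=0, Y=0, Z=0, W=1: formula gives 0, φ = 0 ✓
  X=0, Y=0, Z=1, W=0: formula gives 0, φ = 0 ✓
  X=0, Y=0, Z=1, W=1: formula gives 0, φ = 0 ✓
  …
  X=1, Y=1, Z=1, W=1: formula gives 1, but φ = 0 ✗
Row (1,1,1,1) is a counterexample, so the formula is not equivalent to φ.

No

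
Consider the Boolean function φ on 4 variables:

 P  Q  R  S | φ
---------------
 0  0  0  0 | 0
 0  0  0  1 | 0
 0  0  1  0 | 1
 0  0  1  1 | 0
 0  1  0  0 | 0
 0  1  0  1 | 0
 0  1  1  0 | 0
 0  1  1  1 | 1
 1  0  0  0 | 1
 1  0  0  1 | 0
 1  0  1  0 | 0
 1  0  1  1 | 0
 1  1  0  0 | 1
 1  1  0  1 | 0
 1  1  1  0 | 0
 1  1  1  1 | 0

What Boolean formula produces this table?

φ=1 on 4 inputs: (0,0,1,0), (0,1,1,1), (1,0,0,0), (1,1,0,0). Reading each as a conjunction of literals (¬P·¬Q·R·¬S, ¬P·Q·R·S, P·¬Q·¬R·¬S, P·Q·¬R·¬S) and taking the OR gives the canonical DNF.

φ(P, Q, R, S) = (((((~P & ~Q) & R) & ~S) | (((~P & Q) & R) & S)) | (((P & ~Q) & ~R) & ~S)) | (((P & Q) & ~R) & ~S)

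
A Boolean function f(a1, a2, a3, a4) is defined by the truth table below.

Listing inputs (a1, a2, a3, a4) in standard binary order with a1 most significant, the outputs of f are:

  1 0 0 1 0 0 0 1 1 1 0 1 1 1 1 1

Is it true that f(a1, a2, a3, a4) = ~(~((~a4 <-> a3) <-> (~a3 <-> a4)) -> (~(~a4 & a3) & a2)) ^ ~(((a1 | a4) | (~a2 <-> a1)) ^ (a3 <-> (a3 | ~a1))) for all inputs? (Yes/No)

Evaluate ~(~((~a4 <-> a3) <-> (~a3 <-> a4)) -> (~(~a4 & a3) & a2)) ^ ~(((a1 | a4) | (~a2 <-> a1)) ^ (a3 <-> (a3 | ~a1))) on each row and compare to f:
  a1=0, a2=0, a3=0, a4=0: formula gives 1, f = 1 ✓
  a1=0, a2=0, a3=0, a4=1: formula gives 0, f = 0 ✓
  a1=0, a2=0, a3=1, a4=0: formula gives 0, f = 0 ✓
  a1=0, a2=0, a3=1, a4=1: formula gives 1, f = 1 ✓
  …
  a1=0, a2=1, a3=1, a4=0: formula gives 1, but f = 0 ✗
Row (0,1,1,0) is a counterexample, so the formula is not equivalent to f.

No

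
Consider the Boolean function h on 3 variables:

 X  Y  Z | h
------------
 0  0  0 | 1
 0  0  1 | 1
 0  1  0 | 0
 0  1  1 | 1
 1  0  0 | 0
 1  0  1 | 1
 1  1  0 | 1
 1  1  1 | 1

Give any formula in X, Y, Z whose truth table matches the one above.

h(X, Y, Z) = not (((not X and Y) and not Z) or ((X and not Y) and not Z))

There are just 2 zero rows: (0,1,0), (1,0,0). Their minterms are ¬X·Y·¬Z, X·¬Y·¬Z; the OR of those covers precisely the 0-outputs, and negating it yields h.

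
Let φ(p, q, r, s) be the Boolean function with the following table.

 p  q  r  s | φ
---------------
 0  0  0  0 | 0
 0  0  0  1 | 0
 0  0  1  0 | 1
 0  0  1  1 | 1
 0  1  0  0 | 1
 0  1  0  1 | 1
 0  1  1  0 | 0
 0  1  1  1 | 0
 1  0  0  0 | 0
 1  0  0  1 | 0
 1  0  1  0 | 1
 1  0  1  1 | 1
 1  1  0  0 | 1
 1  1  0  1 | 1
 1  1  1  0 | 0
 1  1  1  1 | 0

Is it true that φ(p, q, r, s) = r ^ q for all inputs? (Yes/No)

Test each input against both φ and the formula:
  p=0, q=0, r=0, s=0: formula gives 0, φ = 0 ✓
  p=0, q=0, r=0, s=1: formula gives 0, φ = 0 ✓
  p=0, q=0, r=1, s=0: formula gives 1, φ = 1 ✓
  p=0, q=0, r=1, s=1: formula gives 1, φ = 1 ✓
  …and likewise for the remaining 12 rows.
All 16 rows match — the expression computes φ exactly.

Yes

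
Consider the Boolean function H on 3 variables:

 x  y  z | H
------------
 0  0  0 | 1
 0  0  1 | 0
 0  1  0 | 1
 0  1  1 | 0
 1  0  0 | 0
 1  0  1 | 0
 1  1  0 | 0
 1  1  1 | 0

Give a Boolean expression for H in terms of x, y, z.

The 1-rows are (0,0,0), (0,1,0). Each contributes one minterm — ¬x·¬y·¬z; ¬x·y·¬z — and their disjunction is a sum-of-products form of H.

H(x, y, z) = ((NOT x AND NOT y) AND NOT z) OR ((NOT x AND y) AND NOT z)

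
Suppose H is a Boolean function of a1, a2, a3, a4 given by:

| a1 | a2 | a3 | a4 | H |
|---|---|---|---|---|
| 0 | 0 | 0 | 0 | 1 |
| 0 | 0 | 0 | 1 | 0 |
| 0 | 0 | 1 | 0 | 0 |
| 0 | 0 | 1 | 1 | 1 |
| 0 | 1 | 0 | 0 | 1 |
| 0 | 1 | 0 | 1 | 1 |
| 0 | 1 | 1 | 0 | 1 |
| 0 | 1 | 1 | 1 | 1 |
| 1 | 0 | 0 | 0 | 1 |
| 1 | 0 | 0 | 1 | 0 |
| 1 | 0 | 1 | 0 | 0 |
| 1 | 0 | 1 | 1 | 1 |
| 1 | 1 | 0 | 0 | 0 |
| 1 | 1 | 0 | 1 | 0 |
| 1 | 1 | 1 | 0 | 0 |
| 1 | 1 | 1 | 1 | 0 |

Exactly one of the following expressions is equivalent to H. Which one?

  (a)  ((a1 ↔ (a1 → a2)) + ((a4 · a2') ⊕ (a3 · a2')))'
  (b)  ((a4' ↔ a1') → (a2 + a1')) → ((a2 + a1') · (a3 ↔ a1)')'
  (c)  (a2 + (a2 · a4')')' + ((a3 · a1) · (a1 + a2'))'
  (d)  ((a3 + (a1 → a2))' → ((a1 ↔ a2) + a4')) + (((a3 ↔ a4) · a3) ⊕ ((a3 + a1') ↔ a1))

(b) fails at (0,0,0,1): the formula yields 1, H is 0.
(c) fails at (0,0,0,1): the formula yields 1, H is 0.
(d) fails at (0,0,0,1): the formula yields 1, H is 0.
That leaves (a). Evaluating it on every row reproduces the table of H exactly.

a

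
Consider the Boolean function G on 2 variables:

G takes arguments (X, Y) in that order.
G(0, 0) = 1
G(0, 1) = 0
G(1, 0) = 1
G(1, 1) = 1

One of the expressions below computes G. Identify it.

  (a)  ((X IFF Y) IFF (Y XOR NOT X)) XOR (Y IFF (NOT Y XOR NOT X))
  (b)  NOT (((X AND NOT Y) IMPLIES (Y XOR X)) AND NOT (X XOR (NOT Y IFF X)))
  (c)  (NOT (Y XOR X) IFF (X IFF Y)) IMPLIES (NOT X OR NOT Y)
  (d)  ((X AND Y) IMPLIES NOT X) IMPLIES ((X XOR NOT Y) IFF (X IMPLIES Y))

d

(a) disagrees with G on (0,0) (formula → 0, table → 1); rule it out.
(b) disagrees with G on (0,0) (formula → 0, table → 1); rule it out.
(c) disagrees with G on (0,1) (formula → 1, table → 0); rule it out.
(d) is the remaining candidate, and it agrees with G on all 4 inputs.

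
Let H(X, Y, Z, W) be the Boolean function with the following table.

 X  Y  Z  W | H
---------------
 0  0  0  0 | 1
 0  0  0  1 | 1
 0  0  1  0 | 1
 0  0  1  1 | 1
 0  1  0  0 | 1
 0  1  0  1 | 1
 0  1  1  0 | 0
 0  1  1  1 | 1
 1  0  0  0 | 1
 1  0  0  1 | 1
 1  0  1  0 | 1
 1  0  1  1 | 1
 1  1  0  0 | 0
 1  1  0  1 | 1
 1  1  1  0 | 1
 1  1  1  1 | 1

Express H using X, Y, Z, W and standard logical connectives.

H(X, Y, Z, W) = NOT ((((NOT X AND Y) AND Z) AND NOT W) OR (((X AND Y) AND NOT Z) AND NOT W))

H is 0 on only 2 rows — (0,1,1,0), (1,1,0,0). Writing each as a minterm (¬X·Y·Z·¬W, X·Y·¬Z·¬W) and OR-ing them characterizes exactly where H=0, so H is the negation of that disjunction.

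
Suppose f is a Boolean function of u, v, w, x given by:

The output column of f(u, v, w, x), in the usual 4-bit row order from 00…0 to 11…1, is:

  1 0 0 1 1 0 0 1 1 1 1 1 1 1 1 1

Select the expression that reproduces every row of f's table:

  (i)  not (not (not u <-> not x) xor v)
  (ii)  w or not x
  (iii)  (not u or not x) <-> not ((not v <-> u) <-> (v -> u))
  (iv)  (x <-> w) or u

iv

(i) disagrees with f on (0,0,1,0) (formula → 1, table → 0); rule it out.
(ii) disagrees with f on (0,0,1,0) (formula → 1, table → 0); rule it out.
(iii) disagrees with f on (0,0,0,1) (formula → 1, table → 0); rule it out.
That leaves (iv). Evaluating it on every row reproduces the table of f exactly.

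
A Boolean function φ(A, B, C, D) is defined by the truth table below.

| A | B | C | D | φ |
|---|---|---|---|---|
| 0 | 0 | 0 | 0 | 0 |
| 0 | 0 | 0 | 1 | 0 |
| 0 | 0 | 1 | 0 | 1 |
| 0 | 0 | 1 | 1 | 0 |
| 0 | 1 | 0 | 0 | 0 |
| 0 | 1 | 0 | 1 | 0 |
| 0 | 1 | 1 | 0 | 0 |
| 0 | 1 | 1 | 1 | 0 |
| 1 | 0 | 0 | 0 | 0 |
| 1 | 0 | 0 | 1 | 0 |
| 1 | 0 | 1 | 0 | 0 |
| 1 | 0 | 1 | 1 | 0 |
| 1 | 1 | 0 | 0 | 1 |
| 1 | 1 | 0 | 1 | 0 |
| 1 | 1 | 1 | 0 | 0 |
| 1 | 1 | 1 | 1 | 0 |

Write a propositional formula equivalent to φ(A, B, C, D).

Collect the rows where φ=1 — (0,0,1,0), (1,1,0,0) — and write one minterm per row: ¬A·¬B·C·¬D, A·B·¬C·¬D. Their union (logical OR) reproduces the table exactly.

φ(A, B, C, D) = (((not A and not B) and C) and not D) or (((A and B) and not C) and not D)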